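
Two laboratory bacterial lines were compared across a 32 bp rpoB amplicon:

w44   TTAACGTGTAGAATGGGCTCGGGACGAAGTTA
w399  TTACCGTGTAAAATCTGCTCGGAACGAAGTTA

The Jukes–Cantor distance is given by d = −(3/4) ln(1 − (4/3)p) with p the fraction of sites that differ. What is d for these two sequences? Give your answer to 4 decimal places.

0.1752

Differing sites — 4:A/C; 11:G/A; 15:G/C; 16:G/T; 23:G/A.
p = 5/32 = 0.156250.
d = −0.75 · ln(1 − (4/3)·0.156250) = −0.75 · ln(0.791667) = −0.75 · (-0.233614) = 0.1752.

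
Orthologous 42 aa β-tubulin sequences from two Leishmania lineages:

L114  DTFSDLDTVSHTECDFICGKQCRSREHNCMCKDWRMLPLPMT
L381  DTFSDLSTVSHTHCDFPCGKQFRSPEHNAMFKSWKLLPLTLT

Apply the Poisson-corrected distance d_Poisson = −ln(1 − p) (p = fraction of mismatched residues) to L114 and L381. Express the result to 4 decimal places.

0.3365

Mismatches occur at site 7 (D↔S), site 13 (E↔H), site 17 (I↔P), site 22 (C↔F), site 25 (R↔P), site 29 (C↔A), site 31 (C↔F), site 33 (D↔S), site 35 (R↔K), site 36 (M↔L), site 40 (P↔T), site 41 (M↔L).
p = 12/42 = 0.285714.
d = −ln(1 − 0.285714) = −ln(0.714286) = 0.3365.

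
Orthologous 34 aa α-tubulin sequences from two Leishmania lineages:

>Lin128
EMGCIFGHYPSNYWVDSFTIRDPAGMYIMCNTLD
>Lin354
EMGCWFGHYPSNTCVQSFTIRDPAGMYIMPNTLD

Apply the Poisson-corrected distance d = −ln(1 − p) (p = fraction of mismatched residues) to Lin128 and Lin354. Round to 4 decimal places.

0.1591

Mismatches occur at site 5 (I→W), site 13 (Y→T), site 14 (W→C), site 16 (D→Q), site 30 (C→P).
p = 5/34 = 0.147059.
d = −ln(1 − 0.147059) = −ln(0.852941) = 0.1591.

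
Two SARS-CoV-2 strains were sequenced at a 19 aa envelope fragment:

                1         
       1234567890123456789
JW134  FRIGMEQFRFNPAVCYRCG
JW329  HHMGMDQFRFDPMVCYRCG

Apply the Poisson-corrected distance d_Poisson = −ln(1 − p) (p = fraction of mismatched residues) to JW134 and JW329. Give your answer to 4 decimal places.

0.3795

Mismatches occur at site 1 (F↔H), site 2 (R↔H), site 3 (I↔M), site 6 (E↔D), site 11 (N↔D), site 13 (A↔M).
p = 6/19 = 0.315789.
d = −ln(1 − 0.315789) = −ln(0.684211) = 0.3795.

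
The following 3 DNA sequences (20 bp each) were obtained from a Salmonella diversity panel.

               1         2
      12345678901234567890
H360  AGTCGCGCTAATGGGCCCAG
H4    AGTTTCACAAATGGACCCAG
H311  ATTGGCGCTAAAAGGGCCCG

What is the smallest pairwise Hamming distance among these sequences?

Pairwise Hamming distances:
  H360 vs H4: 5
  H360 vs H311: 6
  H4 vs H311: 10
The smallest is 5, between H360 and H4.

5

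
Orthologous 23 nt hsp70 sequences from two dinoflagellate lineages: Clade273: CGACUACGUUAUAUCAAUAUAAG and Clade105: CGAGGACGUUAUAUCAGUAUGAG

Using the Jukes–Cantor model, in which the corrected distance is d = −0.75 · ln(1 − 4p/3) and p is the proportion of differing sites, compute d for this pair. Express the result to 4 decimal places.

Mismatches occur at site 4 (C→G), site 5 (U→G), site 17 (A→G), site 21 (A→G).
p = 4/23 = 0.173913.
d = −0.75 · ln(1 − (4/3)·0.173913) = −0.75 · ln(0.768116) = −0.75 · (-0.263815) = 0.1979.

0.1979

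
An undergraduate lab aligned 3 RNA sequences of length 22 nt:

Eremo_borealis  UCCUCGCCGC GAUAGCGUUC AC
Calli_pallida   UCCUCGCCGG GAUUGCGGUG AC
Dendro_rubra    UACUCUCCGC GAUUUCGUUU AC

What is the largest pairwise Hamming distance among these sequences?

Pairwise Hamming distances:
  Eremo_borealis vs Calli_pallida: 4
  Eremo_borealis vs Dendro_rubra: 5
  Calli_pallida vs Dendro_rubra: 6
The largest is 6, between Calli_pallida and Dendro_rubra.

6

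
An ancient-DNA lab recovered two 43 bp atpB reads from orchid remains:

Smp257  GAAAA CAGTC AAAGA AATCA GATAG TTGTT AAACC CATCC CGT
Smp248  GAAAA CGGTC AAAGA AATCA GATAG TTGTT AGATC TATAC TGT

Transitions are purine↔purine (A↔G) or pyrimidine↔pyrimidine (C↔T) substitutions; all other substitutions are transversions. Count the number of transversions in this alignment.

1

The sequences differ at positions 7 (A/G, transition), 32 (A/G, transition), 34 (C/T, transition), 36 (C/T, transition), 39 (C/A, transversion), 41 (C/T, transition).
Of the 6 differences, 5 transitions and 1 transversion, so the answer is 1.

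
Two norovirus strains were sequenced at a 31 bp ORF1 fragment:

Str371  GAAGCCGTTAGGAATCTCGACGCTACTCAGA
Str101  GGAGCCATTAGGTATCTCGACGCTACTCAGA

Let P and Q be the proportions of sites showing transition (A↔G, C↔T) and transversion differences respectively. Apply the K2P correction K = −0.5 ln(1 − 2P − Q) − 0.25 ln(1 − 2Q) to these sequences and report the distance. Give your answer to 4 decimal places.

Differing sites — 2:A/G (Ti); 7:G/A (Ti); 13:A/T (Tv).
Of the 3 differences, 2 transitions and 1 transversion over 31 sites: P = 2/31 = 0.064516, Q = 1/31 = 0.032258.
d = −0.5·ln(0.838710) − 0.25·ln(0.935484) = −0.5·(-0.175890) − 0.25·(-0.066691) = 0.1046.

0.1046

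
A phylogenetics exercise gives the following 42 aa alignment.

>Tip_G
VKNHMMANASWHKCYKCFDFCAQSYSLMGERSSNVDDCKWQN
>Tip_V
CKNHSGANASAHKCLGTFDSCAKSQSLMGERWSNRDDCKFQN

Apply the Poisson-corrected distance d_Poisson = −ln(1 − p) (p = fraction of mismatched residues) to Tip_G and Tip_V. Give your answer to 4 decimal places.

0.3704

Differing sites — 1:V/C; 5:M/S; 6:M/G; 11:W/A; 15:Y/L; 16:K/G; 17:C/T; 20:F/S; 23:Q/K; 25:Y/Q; 32:S/W; 35:V/R; 40:W/F.
p = 13/42 = 0.309524.
d = −ln(1 − 0.309524) = −ln(0.690476) = 0.3704.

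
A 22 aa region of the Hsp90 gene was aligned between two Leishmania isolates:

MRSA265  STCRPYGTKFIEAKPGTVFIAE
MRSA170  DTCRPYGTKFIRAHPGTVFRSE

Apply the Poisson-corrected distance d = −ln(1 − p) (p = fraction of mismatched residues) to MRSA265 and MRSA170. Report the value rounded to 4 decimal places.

0.2578

Mismatches occur at site 1 (S/D), site 12 (E/R), site 14 (K/H), site 20 (I/R), site 21 (A/S).
p = 5/22 = 0.227273.
d = −ln(1 − 0.227273) = −ln(0.772727) = 0.2578.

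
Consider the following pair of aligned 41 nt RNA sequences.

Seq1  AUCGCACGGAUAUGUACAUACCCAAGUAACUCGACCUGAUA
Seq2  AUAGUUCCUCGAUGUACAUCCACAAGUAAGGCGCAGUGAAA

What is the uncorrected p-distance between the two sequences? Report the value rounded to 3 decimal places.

Mismatches occur at site 3 (C/A), site 5 (C/U), site 6 (A/U), site 8 (G/C), site 9 (G/U), site 10 (A/C), site 11 (U/G), site 20 (A/C), site 22 (C/A), site 30 (C/G), site 31 (U/G), site 34 (A/C), site 35 (C/A), site 36 (C/G), site 40 (U/A).
There are 15 differences over 41 sites, so p = 15/41 = 0.366.

0.366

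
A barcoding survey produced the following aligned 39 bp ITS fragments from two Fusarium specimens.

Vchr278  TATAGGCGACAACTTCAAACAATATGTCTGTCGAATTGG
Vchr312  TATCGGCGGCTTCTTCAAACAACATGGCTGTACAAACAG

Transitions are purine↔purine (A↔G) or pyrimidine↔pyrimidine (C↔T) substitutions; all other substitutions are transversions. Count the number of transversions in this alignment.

7

The sequences differ at positions 4 (A/C, transversion), 9 (A/G, transition), 11 (A/T, transversion), 12 (A/T, transversion), 23 (T/C, transition), 27 (T/G, transversion), 32 (C/A, transversion), 33 (G/C, transversion), 36 (T/A, transversion), 37 (T/C, transition), 38 (G/A, transition).
Of the 11 differences, 4 transitions and 7 transversions, so the answer is 7.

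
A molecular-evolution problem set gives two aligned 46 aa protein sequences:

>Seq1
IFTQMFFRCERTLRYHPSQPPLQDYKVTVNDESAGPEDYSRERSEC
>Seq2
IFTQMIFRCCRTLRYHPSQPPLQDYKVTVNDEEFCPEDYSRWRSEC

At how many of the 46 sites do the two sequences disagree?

Differing sites — 6:F/I; 10:E/C; 33:S/E; 34:A/F; 35:G/C; 42:E/W.
That gives 6 mismatches out of 46 aligned sites, so the Hamming distance is 6.

6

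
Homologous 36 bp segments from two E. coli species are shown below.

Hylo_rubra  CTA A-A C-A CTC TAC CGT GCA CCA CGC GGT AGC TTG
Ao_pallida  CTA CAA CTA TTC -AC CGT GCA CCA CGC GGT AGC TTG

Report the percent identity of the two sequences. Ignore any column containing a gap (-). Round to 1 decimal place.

Excluding the 3 gap columns leaves 33 comparable sites.
Mismatches occur at site 4 (A/C), site 10 (C/T).
31 of the 33 comparable sites match, so the percent identity is 31/33 × 100 = 93.9%.

93.9%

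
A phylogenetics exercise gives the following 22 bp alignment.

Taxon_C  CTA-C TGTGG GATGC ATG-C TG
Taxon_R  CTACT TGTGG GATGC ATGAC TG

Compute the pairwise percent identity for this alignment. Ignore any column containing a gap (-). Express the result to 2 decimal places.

Excluding the 2 gap columns leaves 20 comparable sites.
Differing sites — 5:C/T.
19 of the 20 comparable sites match, so the percent identity is 19/20 × 100 = 95.00%.

95.00%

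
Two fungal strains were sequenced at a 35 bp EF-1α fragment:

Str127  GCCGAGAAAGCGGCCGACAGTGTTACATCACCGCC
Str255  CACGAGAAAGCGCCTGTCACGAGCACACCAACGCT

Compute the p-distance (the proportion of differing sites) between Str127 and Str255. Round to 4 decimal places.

The sequences differ at positions 1 (G/C), 2 (C/A), 13 (G/C), 15 (C/T), 17 (A/T), 20 (G/C), 21 (T/G), 22 (G/A), 23 (T/G), 24 (T/C), 28 (T/C), 31 (C/A), 35 (C/T).
There are 13 differences over 35 sites, so p = 13/35 = 0.3714.

0.3714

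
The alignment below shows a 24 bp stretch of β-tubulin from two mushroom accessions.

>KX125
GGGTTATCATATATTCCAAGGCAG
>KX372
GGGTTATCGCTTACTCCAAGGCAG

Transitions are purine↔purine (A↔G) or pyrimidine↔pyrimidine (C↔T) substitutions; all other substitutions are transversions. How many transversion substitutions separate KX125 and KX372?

Differing sites — 9:A/G (Ti); 10:T/C (Ti); 11:A/T (Tv); 14:T/C (Ti).
Of the 4 differences, 3 transitions and 1 transversion, so the answer is 1.

1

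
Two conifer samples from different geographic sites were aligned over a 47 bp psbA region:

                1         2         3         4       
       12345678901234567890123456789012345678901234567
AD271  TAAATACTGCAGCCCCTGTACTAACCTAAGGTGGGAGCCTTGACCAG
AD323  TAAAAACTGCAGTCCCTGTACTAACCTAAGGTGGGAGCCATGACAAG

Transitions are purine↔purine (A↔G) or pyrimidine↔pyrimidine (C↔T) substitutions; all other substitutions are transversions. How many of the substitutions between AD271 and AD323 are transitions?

Differing sites — 5:T/A (Tv); 13:C/T (Ti); 40:T/A (Tv); 45:C/A (Tv).
Of the 4 differences, 1 transition and 3 transversions, so the answer is 1.

1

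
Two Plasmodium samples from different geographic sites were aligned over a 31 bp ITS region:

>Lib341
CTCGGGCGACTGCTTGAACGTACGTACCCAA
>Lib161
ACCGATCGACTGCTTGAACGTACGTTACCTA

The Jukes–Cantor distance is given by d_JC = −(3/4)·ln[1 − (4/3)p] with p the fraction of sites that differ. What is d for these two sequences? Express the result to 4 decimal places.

0.2687

The sequences differ at positions 1 (C/A), 2 (T/C), 5 (G/A), 6 (G/T), 26 (A/T), 27 (C/A), 30 (A/T).
p = 7/31 = 0.225806.
d = −0.75 · ln(1 − (4/3)·0.225806) = −0.75 · ln(0.698925) = −0.75 · (-0.358212) = 0.2687.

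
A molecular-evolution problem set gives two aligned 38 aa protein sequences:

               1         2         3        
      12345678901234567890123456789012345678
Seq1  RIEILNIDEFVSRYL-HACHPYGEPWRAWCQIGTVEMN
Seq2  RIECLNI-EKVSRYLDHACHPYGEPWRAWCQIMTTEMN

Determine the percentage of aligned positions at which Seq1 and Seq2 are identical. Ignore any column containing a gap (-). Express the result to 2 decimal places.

88.89%

Excluding the 2 gap columns leaves 36 comparable sites.
The sequences differ at positions 4 (I/C), 10 (F/K), 33 (G/M), 35 (V/T).
32 of the 36 comparable sites match, so the percent identity is 32/36 × 100 = 88.89%.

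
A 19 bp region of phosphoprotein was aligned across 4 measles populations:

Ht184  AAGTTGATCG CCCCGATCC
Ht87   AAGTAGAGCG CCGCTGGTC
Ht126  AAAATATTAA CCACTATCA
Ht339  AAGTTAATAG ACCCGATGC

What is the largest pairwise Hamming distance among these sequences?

Pairwise Hamming distances:
  Ht184 vs Ht87: 7
  Ht184 vs Ht126: 9
  Ht184 vs Ht339: 4
  Ht87 vs Ht126: 13
  Ht87 vs Ht339: 10
  Ht126 vs Ht339: 9
The largest is 13, between Ht87 and Ht126.

13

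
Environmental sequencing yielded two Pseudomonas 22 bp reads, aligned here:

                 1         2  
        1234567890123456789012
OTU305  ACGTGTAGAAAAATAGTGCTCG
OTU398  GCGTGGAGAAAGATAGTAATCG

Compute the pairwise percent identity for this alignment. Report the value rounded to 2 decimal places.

77.27%

Mismatches occur at site 1 (A→G), site 6 (T→G), site 12 (A→G), site 18 (G→A), site 19 (C→A).
17 of the 22 sites match, so the percent identity is 17/22 × 100 = 77.27%.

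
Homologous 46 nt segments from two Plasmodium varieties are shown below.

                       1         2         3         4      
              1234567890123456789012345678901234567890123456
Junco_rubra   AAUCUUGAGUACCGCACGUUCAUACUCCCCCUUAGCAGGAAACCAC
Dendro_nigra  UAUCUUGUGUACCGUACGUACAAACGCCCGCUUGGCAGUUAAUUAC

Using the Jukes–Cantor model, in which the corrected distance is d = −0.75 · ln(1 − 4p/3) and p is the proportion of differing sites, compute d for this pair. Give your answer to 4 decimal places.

Differing sites — 1:A/U; 8:A/U; 15:C/U; 20:U/A; 23:U/A; 26:U/G; 30:C/G; 34:A/G; 39:G/U; 40:A/U; 43:C/U; 44:C/U.
p = 12/46 = 0.260870.
d = −0.75 · ln(1 − (4/3)·0.260870) = −0.75 · ln(0.652173) = −0.75 · (-0.427445) = 0.3206.

0.3206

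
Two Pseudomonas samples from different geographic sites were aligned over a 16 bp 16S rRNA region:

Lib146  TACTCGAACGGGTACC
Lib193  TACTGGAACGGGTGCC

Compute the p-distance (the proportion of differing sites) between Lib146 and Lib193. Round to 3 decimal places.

0.125

The sequences differ at positions 5 (C/G), 14 (A/G).
There are 2 differences over 16 sites, so p = 2/16 = 0.125.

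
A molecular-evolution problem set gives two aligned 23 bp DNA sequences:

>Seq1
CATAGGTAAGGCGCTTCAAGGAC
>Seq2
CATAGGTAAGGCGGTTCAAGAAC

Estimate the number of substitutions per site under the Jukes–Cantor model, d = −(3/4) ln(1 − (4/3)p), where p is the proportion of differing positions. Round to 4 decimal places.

0.0924

Differing sites — 14:C/G; 21:G/A.
p = 2/23 = 0.086957.
d = −0.75 · ln(1 − (4/3)·0.086957) = −0.75 · ln(0.884057) = −0.75 · (-0.123234) = 0.0924.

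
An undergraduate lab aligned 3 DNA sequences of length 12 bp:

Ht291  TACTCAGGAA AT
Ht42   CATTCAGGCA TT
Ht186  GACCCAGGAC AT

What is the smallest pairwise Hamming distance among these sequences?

Pairwise Hamming distances:
  Ht291 vs Ht42: 4
  Ht291 vs Ht186: 3
  Ht42 vs Ht186: 6
The smallest is 3, between Ht291 and Ht186.

3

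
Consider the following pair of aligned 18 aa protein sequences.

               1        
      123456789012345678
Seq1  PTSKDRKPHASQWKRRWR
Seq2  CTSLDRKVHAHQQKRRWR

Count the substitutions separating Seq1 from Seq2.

5

Differing sites — 1:P/C; 4:K/L; 8:P/V; 11:S/H; 13:W/Q.
That gives 5 mismatches out of 18 aligned sites, so the Hamming distance is 5.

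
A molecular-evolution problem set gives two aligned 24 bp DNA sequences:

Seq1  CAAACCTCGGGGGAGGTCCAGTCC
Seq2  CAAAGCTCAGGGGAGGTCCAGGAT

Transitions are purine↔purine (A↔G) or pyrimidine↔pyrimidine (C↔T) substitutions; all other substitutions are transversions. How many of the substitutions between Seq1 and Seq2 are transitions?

Differing sites — 5:C/G (Tv); 9:G/A (Ti); 22:T/G (Tv); 23:C/A (Tv); 24:C/T (Ti).
Of the 5 differences, 2 transitions and 3 transversions, so the answer is 2.

2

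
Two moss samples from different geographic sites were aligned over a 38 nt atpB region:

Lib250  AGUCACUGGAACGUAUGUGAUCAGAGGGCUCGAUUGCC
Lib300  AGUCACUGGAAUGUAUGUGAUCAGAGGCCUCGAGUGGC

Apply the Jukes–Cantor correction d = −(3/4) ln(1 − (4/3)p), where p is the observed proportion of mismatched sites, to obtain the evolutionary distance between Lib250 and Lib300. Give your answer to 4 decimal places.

Mismatches occur at site 12 (C↔U), site 28 (G↔C), site 34 (U↔G), site 37 (C↔G).
p = 4/38 = 0.105263.
d = −0.75 · ln(1 − (4/3)·0.105263) = −0.75 · ln(0.859649) = −0.75 · (-0.151231) = 0.1134.

0.1134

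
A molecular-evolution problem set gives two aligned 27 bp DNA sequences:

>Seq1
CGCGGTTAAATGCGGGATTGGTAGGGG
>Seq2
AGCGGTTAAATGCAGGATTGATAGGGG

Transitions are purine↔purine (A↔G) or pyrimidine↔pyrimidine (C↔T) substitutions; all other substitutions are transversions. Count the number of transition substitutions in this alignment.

Differing sites — 1:C/A (Tv); 14:G/A (Ti); 21:G/A (Ti).
Of the 3 differences, 2 transitions and 1 transversion, so the answer is 2.

2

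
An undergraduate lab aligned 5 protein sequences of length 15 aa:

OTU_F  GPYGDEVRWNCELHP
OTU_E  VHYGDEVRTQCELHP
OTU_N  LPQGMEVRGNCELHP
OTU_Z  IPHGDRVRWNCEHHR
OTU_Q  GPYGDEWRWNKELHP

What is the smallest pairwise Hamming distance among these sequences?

Pairwise Hamming distances:
  OTU_F vs OTU_E: 4
  OTU_F vs OTU_N: 4
  OTU_F vs OTU_Z: 5
  OTU_F vs OTU_Q: 2
  OTU_E vs OTU_N: 6
  OTU_E vs OTU_Z: 8
  OTU_E vs OTU_Q: 6
  OTU_N vs OTU_Z: 7
  OTU_N vs OTU_Q: 6
  OTU_Z vs OTU_Q: 7
The smallest is 2, between OTU_F and OTU_Q.

2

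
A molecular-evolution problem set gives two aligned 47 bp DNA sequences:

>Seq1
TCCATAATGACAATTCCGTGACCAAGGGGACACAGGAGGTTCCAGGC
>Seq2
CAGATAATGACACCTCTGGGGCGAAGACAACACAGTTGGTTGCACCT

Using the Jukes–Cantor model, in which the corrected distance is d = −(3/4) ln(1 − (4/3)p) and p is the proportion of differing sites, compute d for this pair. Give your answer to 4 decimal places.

Mismatches occur at site 1 (T/C), site 2 (C/A), site 3 (C/G), site 13 (A/C), site 14 (T/C), site 17 (C/T), site 19 (T/G), site 21 (A/G), site 23 (C/G), site 27 (G/A), site 28 (G/C), site 29 (G/A), site 36 (G/T), site 37 (A/T), site 42 (C/G), site 45 (G/C), site 46 (G/C), site 47 (C/T).
p = 18/47 = 0.382979.
d = −0.75 · ln(1 − (4/3)·0.382979) = −0.75 · ln(0.489361) = −0.75 · (-0.714655) = 0.5360.

0.5360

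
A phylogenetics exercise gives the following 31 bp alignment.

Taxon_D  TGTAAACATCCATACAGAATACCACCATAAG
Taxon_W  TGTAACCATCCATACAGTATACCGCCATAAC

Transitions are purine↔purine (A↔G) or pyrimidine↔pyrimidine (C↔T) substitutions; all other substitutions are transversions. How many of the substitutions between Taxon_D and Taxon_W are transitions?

Differing sites — 6:A/C (Tv); 18:A/T (Tv); 24:A/G (Ti); 31:G/C (Tv).
Of the 4 differences, 1 transition and 3 transversions, so the answer is 1.

1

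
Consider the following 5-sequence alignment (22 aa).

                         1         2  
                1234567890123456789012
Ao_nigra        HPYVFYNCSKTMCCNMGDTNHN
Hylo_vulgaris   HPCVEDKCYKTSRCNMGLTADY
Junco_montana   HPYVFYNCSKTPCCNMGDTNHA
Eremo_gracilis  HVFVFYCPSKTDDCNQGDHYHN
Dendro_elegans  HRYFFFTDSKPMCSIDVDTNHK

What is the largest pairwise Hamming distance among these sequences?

Pairwise Hamming distances:
  Ao_nigra vs Hylo_vulgaris: 11
  Ao_nigra vs Junco_montana: 2
  Ao_nigra vs Eremo_gracilis: 9
  Ao_nigra vs Dendro_elegans: 11
  Hylo_vulgaris vs Junco_montana: 11
  Hylo_vulgaris vs Eremo_gracilis: 15
  Hylo_vulgaris vs Dendro_elegans: 19
  Junco_montana vs Eremo_gracilis: 10
  Junco_montana vs Dendro_elegans: 12
  Eremo_gracilis vs Dendro_elegans: 16
The largest is 19, between Hylo_vulgaris and Dendro_elegans.

19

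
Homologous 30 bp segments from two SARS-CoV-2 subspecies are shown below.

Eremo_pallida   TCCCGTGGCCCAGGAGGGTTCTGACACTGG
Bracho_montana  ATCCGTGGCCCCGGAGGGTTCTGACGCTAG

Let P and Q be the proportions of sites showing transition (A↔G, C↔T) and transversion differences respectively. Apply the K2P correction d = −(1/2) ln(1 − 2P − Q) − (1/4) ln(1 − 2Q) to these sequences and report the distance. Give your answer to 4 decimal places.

The sequences differ at positions 1 (T/A, transversion), 2 (C/T, transition), 12 (A/C, transversion), 26 (A/G, transition), 29 (G/A, transition).
Of the 5 differences, 3 transitions and 2 transversions over 30 sites: P = 3/30 = 0.100000, Q = 2/30 = 0.066667.
d = −0.5·ln(0.733333) − 0.25·ln(0.866666) = −0.5·(-0.310155) − 0.25·(-0.143102) = 0.1909.

0.1909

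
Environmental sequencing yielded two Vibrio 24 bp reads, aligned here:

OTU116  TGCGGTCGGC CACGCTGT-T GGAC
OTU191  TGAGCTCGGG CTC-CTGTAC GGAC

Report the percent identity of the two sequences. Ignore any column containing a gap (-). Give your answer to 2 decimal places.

Excluding the 2 gap columns leaves 22 comparable sites.
Mismatches occur at site 3 (C→A), site 5 (G→C), site 10 (C→G), site 12 (A→T), site 20 (T→C).
17 of the 22 comparable sites match, so the percent identity is 17/22 × 100 = 77.27%.

77.27%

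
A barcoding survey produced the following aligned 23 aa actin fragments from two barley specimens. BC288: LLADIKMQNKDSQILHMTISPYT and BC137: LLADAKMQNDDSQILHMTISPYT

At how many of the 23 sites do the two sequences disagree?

2

Differing sites — 5:I/A; 10:K/D.
That gives 2 mismatches out of 23 aligned sites, so the Hamming distance is 2.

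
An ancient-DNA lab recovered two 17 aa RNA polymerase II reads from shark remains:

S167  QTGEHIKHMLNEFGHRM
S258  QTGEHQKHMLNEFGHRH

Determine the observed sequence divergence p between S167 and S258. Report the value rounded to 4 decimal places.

Mismatches occur at site 6 (I→Q), site 17 (M→H).
There are 2 differences over 17 sites, so p = 2/17 = 0.1176.

0.1176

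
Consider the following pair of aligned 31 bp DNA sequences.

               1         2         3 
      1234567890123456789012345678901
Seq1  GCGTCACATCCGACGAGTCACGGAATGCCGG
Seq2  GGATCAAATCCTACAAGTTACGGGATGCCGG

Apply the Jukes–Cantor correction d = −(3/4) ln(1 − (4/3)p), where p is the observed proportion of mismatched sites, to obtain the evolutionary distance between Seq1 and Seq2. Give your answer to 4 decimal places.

Mismatches occur at site 2 (C/G), site 3 (G/A), site 7 (C/A), site 12 (G/T), site 15 (G/A), site 19 (C/T), site 24 (A/G).
p = 7/31 = 0.225806.
d = −0.75 · ln(1 − (4/3)·0.225806) = −0.75 · ln(0.698925) = −0.75 · (-0.358212) = 0.2687.

0.2687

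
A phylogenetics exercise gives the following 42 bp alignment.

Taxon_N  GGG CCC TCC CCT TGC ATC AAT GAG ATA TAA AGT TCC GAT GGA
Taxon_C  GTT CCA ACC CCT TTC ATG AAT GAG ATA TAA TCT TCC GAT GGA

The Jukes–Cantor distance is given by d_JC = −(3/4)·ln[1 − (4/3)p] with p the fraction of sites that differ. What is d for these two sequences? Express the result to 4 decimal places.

Differing sites — 2:G/T; 3:G/T; 6:C/A; 7:T/A; 14:G/T; 18:C/G; 31:A/T; 32:G/C.
p = 8/42 = 0.190476.
d = −0.75 · ln(1 − (4/3)·0.190476) = −0.75 · ln(0.746032) = −0.75 · (-0.292987) = 0.2197.

0.2197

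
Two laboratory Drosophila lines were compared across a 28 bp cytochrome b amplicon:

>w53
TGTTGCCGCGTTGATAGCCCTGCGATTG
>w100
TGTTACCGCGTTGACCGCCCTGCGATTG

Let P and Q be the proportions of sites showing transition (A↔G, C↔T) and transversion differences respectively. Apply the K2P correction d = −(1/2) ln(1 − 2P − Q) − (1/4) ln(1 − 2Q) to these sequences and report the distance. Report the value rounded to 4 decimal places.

0.1169

Mismatches occur at site 5 (G↔A, transition), site 15 (T↔C, transition), site 16 (A↔C, transversion).
Of the 3 differences, 2 transitions and 1 transversion over 28 sites: P = 2/28 = 0.071429, Q = 1/28 = 0.035714.
d = −0.5·ln(0.821428) − 0.25·ln(0.928572) = −0.5·(-0.196711) − 0.25·(-0.074107) = 0.1169.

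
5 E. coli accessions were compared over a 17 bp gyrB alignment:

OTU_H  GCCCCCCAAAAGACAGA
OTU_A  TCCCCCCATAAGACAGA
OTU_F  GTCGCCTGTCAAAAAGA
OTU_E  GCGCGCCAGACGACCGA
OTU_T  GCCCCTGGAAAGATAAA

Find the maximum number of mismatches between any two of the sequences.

12

Pairwise Hamming distances:
  OTU_H vs OTU_A: 2
  OTU_H vs OTU_F: 8
  OTU_H vs OTU_E: 5
  OTU_H vs OTU_T: 5
  OTU_A vs OTU_F: 8
  OTU_A vs OTU_E: 6
  OTU_A vs OTU_T: 7
  OTU_F vs OTU_E: 12
  OTU_F vs OTU_T: 9
  OTU_E vs OTU_T: 10
The largest is 12, between OTU_F and OTU_E.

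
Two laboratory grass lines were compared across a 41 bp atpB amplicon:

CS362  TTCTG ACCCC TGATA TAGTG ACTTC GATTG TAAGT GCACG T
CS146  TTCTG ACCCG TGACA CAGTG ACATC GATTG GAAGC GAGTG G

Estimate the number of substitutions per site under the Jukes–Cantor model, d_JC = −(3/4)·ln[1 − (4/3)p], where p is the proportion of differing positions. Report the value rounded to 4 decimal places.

The sequences differ at positions 10 (C/G), 14 (T/C), 16 (T/C), 23 (T/A), 31 (T/G), 35 (T/C), 37 (C/A), 38 (A/G), 39 (C/T), 41 (T/G).
p = 10/41 = 0.243902.
d = −0.75 · ln(1 − (4/3)·0.243902) = −0.75 · ln(0.674797) = −0.75 · (-0.393343) = 0.2950.

0.2950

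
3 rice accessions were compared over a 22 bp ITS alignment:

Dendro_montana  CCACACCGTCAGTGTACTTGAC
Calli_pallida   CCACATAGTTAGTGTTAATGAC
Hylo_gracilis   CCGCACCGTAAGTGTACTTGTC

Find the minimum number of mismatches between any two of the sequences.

3

Pairwise Hamming distances:
  Dendro_montana vs Calli_pallida: 6
  Dendro_montana vs Hylo_gracilis: 3
  Calli_pallida vs Hylo_gracilis: 8
The smallest is 3, between Dendro_montana and Hylo_gracilis.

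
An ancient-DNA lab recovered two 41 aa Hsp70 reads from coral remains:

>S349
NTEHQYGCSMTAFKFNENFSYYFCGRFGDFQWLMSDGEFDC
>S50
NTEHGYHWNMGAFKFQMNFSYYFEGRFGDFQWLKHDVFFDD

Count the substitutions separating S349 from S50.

13

Mismatches occur at site 5 (Q→G), site 7 (G→H), site 8 (C→W), site 9 (S→N), site 11 (T→G), site 16 (N→Q), site 17 (E→M), site 24 (C→E), site 34 (M→K), site 35 (S→H), site 37 (G→V), site 38 (E→F), site 41 (C→D).
That gives 13 mismatches out of 41 aligned sites, so the Hamming distance is 13.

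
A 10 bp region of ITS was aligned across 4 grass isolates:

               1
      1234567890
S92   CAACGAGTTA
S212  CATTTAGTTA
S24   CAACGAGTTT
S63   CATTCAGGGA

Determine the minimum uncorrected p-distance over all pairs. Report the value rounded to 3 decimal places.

Pairwise Hamming distances:
  S92 vs S212: 3
  S92 vs S24: 1
  S92 vs S63: 5
  S212 vs S24: 4
  S212 vs S63: 3
  S24 vs S63: 6
The smallest is 1 mismatch, between S92 and S24; p = 1/10 = 0.100.

0.100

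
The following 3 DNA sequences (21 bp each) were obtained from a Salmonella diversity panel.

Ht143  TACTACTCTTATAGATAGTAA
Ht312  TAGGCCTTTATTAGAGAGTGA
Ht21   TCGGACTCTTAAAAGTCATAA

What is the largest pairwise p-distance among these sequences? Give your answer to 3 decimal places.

Pairwise Hamming distances:
  Ht143 vs Ht312: 8
  Ht143 vs Ht21: 8
  Ht312 vs Ht21: 12
The largest is 12 mismatches, between Ht312 and Ht21; p = 12/21 = 0.571.

0.571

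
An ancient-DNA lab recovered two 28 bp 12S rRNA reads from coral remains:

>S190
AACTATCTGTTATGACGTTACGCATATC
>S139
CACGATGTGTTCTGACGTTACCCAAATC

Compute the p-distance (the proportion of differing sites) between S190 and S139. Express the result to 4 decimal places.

0.2143

Mismatches occur at site 1 (A↔C), site 4 (T↔G), site 7 (C↔G), site 12 (A↔C), site 22 (G↔C), site 25 (T↔A).
There are 6 differences over 28 sites, so p = 6/28 = 0.2143.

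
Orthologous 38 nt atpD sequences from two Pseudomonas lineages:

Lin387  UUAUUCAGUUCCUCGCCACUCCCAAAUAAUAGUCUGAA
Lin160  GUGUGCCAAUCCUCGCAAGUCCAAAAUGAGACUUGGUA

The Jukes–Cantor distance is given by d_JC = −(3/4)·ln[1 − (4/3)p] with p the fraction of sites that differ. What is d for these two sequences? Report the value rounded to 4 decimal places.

Differing sites — 1:U/G; 3:A/G; 5:U/G; 7:A/C; 8:G/A; 9:U/A; 17:C/A; 19:C/G; 23:C/A; 28:A/G; 30:U/G; 32:G/C; 34:C/U; 35:U/G; 37:A/U.
p = 15/38 = 0.394737.
d = −0.75 · ln(1 − (4/3)·0.394737) = −0.75 · ln(0.473684) = −0.75 · (-0.747215) = 0.5604.

0.5604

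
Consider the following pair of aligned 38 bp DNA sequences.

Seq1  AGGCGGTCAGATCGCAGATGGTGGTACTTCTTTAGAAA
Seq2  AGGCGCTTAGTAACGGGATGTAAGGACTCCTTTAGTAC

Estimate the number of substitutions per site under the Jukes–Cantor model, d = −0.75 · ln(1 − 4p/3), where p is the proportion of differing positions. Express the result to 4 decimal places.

0.5604

Mismatches occur at site 6 (G↔C), site 8 (C↔T), site 11 (A↔T), site 12 (T↔A), site 13 (C↔A), site 14 (G↔C), site 15 (C↔G), site 16 (A↔G), site 21 (G↔T), site 22 (T↔A), site 23 (G↔A), site 25 (T↔G), site 29 (T↔C), site 36 (A↔T), site 38 (A↔C).
p = 15/38 = 0.394737.
d = −0.75 · ln(1 − (4/3)·0.394737) = −0.75 · ln(0.473684) = −0.75 · (-0.747215) = 0.5604.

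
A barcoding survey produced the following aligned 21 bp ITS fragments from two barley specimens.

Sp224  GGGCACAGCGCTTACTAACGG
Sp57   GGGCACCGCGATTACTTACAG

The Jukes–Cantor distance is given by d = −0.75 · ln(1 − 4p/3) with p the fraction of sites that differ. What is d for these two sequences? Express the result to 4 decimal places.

0.2197

Mismatches occur at site 7 (A→C), site 11 (C→A), site 17 (A→T), site 20 (G→A).
p = 4/21 = 0.190476.
d = −0.75 · ln(1 − (4/3)·0.190476) = −0.75 · ln(0.746032) = −0.75 · (-0.292987) = 0.2197.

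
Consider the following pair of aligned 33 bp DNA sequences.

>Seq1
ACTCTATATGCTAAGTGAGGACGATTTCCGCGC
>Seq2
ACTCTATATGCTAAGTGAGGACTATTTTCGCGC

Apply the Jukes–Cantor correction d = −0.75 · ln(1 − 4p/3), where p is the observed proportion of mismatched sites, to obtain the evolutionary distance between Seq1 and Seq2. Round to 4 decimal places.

0.0632

Differing sites — 23:G/T; 28:C/T.
p = 2/33 = 0.060606.
d = −0.75 · ln(1 − (4/3)·0.060606) = −0.75 · ln(0.919192) = −0.75 · (-0.084260) = 0.0632.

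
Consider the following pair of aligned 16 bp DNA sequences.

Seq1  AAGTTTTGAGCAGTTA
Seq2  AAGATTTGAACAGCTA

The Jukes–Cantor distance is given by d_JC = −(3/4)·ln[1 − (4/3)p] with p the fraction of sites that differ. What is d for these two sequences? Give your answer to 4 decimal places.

Differing sites — 4:T/A; 10:G/A; 14:T/C.
p = 3/16 = 0.187500.
d = −0.75 · ln(1 − (4/3)·0.187500) = −0.75 · ln(0.750000) = −0.75 · (-0.287682) = 0.2158.

0.2158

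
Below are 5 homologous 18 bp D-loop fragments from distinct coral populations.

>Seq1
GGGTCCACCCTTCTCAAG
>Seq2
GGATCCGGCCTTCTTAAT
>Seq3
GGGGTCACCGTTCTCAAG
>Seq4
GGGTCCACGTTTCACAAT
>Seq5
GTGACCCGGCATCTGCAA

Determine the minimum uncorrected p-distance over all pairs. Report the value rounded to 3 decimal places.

Pairwise Hamming distances:
  Seq1 vs Seq2: 5
  Seq1 vs Seq3: 3
  Seq1 vs Seq4: 4
  Seq1 vs Seq5: 9
  Seq2 vs Seq3: 8
  Seq2 vs Seq4: 7
  Seq2 vs Seq5: 9
  Seq3 vs Seq4: 6
  Seq3 vs Seq5: 11
  Seq4 vs Seq5: 10
The smallest is 3 mismatches, between Seq1 and Seq3; p = 3/18 = 0.167.

0.167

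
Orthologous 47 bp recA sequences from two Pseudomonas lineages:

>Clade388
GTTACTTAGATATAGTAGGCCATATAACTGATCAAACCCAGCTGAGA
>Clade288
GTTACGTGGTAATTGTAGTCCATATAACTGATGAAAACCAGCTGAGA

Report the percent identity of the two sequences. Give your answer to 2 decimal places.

The sequences differ at positions 6 (T/G), 8 (A/G), 10 (A/T), 11 (T/A), 14 (A/T), 19 (G/T), 33 (C/G), 37 (C/A).
39 of the 47 sites match, so the percent identity is 39/47 × 100 = 82.98%.

82.98%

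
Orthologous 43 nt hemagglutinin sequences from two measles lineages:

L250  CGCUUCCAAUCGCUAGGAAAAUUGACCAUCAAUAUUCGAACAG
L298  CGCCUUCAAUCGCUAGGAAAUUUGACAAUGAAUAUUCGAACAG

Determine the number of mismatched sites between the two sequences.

Mismatches occur at site 4 (U/C), site 6 (C/U), site 21 (A/U), site 27 (C/A), site 30 (C/G).
That gives 5 mismatches out of 43 aligned sites, so the Hamming distance is 5.

5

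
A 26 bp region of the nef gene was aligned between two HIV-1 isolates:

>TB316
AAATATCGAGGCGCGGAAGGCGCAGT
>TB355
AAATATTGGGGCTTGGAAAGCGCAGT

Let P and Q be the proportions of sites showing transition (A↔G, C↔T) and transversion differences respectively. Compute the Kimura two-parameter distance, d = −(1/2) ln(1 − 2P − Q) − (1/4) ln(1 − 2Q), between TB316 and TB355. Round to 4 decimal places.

0.2325

Mismatches occur at site 7 (C/T, transition), site 9 (A/G, transition), site 13 (G/T, transversion), site 14 (C/T, transition), site 19 (G/A, transition).
Of the 5 differences, 4 transitions and 1 transversion over 26 sites: P = 4/26 = 0.153846, Q = 1/26 = 0.038462.
d = −0.5·ln(0.653846) − 0.25·ln(0.923076) = −0.5·(-0.424883) − 0.25·(-0.080044) = 0.2325.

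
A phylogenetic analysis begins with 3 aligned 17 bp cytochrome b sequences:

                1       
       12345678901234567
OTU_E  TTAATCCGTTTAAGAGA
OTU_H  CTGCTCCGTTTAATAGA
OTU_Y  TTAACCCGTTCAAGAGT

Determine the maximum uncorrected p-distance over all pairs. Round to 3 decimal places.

Pairwise Hamming distances:
  OTU_E vs OTU_H: 4
  OTU_E vs OTU_Y: 3
  OTU_H vs OTU_Y: 7
The largest is 7 mismatches, between OTU_H and OTU_Y; p = 7/17 = 0.412.

0.412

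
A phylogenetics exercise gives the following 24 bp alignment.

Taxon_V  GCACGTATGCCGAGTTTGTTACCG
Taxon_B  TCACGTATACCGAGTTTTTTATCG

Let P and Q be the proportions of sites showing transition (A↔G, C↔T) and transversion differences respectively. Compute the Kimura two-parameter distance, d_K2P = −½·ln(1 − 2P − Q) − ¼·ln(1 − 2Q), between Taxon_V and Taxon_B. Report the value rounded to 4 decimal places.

The sequences differ at positions 1 (G/T, transversion), 9 (G/A, transition), 18 (G/T, transversion), 22 (C/T, transition).
Of the 4 differences, 2 transitions and 2 transversions over 24 sites: P = 2/24 = 0.083333, Q = 2/24 = 0.083333.
d = −0.5·ln(0.750001) − 0.25·ln(0.833334) = −0.5·(-0.287681) − 0.25·(-0.182321) = 0.1894.

0.1894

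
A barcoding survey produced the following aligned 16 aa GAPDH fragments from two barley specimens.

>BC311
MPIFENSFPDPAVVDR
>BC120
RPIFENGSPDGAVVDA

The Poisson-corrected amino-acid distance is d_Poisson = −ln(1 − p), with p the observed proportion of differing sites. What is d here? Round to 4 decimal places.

Differing sites — 1:M/R; 7:S/G; 8:F/S; 11:P/G; 16:R/A.
p = 5/16 = 0.312500.
d = −ln(1 − 0.312500) = −ln(0.687500) = 0.3747.

0.3747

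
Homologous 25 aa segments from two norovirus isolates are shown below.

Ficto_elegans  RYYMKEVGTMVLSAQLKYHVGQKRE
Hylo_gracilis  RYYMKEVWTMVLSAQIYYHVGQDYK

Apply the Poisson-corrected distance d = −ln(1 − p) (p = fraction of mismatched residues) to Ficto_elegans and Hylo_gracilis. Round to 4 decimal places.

0.2744

Mismatches occur at site 8 (G→W), site 16 (L→I), site 17 (K→Y), site 23 (K→D), site 24 (R→Y), site 25 (E→K).
p = 6/25 = 0.240000.
d = −ln(1 − 0.240000) = −ln(0.760000) = 0.2744.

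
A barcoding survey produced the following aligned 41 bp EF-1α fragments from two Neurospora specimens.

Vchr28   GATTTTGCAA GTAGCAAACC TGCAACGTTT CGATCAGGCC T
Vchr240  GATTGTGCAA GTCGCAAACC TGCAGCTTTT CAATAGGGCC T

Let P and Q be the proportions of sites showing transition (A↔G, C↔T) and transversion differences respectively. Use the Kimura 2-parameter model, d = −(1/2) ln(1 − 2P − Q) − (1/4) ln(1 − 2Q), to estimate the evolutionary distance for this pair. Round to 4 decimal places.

The sequences differ at positions 5 (T/G, transversion), 13 (A/C, transversion), 25 (A/G, transition), 27 (G/T, transversion), 32 (G/A, transition), 35 (C/A, transversion), 36 (A/G, transition).
Of the 7 differences, 3 transitions and 4 transversions over 41 sites: P = 3/41 = 0.073171, Q = 4/41 = 0.097561.
d = −0.5·ln(0.756097) − 0.25·ln(0.804878) = −0.5·(-0.279586) − 0.25·(-0.217065) = 0.1941.

0.1941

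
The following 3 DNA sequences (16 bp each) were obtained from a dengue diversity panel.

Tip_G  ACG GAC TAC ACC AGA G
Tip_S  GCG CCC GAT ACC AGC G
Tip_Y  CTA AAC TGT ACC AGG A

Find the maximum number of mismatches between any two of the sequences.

9

Pairwise Hamming distances:
  Tip_G vs Tip_S: 6
  Tip_G vs Tip_Y: 8
  Tip_S vs Tip_Y: 9
The largest is 9, between Tip_S and Tip_Y.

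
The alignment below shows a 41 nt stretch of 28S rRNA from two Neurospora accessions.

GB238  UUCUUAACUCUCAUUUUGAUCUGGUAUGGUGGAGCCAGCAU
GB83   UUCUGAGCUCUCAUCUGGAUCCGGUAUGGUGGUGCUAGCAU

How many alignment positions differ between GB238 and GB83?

The sequences differ at positions 5 (U/G), 7 (A/G), 15 (U/C), 17 (U/G), 22 (U/C), 33 (A/U), 36 (C/U).
That gives 7 mismatches out of 41 aligned sites, so the Hamming distance is 7.

7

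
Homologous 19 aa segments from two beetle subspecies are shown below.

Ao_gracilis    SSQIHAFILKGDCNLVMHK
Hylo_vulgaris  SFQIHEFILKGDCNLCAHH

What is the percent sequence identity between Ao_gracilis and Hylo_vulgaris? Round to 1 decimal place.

73.7%

Differing sites — 2:S/F; 6:A/E; 16:V/C; 17:M/A; 19:K/H.
14 of the 19 sites match, so the percent identity is 14/19 × 100 = 73.7%.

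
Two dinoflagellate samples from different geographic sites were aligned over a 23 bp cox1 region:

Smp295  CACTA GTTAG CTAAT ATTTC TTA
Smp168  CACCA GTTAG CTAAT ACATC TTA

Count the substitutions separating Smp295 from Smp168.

3

Mismatches occur at site 4 (T→C), site 17 (T→C), site 18 (T→A).
That gives 3 mismatches out of 23 aligned sites, so the Hamming distance is 3.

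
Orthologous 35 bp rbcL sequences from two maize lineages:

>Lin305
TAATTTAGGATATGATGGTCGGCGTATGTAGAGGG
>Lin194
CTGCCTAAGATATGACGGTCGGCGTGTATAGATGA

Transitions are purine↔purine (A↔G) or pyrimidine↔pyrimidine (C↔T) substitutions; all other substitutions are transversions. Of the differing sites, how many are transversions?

The sequences differ at positions 1 (T/C, transition), 2 (A/T, transversion), 3 (A/G, transition), 4 (T/C, transition), 5 (T/C, transition), 8 (G/A, transition), 16 (T/C, transition), 26 (A/G, transition), 28 (G/A, transition), 33 (G/T, transversion), 35 (G/A, transition).
Of the 11 differences, 9 transitions and 2 transversions, so the answer is 2.

2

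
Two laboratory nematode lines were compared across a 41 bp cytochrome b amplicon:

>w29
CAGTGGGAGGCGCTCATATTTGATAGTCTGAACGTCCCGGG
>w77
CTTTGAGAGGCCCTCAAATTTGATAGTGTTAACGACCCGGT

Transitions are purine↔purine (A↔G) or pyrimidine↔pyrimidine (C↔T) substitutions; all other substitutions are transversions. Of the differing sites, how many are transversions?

Mismatches occur at site 2 (A↔T, transversion), site 3 (G↔T, transversion), site 6 (G↔A, transition), site 12 (G↔C, transversion), site 17 (T↔A, transversion), site 28 (C↔G, transversion), site 30 (G↔T, transversion), site 35 (T↔A, transversion), site 41 (G↔T, transversion).
Of the 9 differences, 1 transition and 8 transversions, so the answer is 8.

8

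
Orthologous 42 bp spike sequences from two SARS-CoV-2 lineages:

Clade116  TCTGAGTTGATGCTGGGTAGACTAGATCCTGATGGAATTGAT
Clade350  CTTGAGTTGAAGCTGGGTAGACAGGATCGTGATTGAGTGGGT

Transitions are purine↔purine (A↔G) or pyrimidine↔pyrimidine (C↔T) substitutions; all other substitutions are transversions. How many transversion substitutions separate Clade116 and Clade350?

The sequences differ at positions 1 (T/C, transition), 2 (C/T, transition), 11 (T/A, transversion), 23 (T/A, transversion), 24 (A/G, transition), 29 (C/G, transversion), 34 (G/T, transversion), 37 (A/G, transition), 39 (T/G, transversion), 41 (A/G, transition).
Of the 10 differences, 5 transitions and 5 transversions, so the answer is 5.

5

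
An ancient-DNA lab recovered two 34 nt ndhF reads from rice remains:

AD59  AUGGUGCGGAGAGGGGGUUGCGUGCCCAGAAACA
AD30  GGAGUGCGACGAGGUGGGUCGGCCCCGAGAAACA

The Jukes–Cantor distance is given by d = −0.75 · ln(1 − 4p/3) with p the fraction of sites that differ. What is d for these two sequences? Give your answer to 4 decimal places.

Differing sites — 1:A/G; 2:U/G; 3:G/A; 9:G/A; 10:A/C; 15:G/U; 18:U/G; 20:G/C; 21:C/G; 23:U/C; 24:G/C; 27:C/G.
p = 12/34 = 0.352941.
d = −0.75 · ln(1 − (4/3)·0.352941) = −0.75 · ln(0.529412) = −0.75 · (-0.635988) = 0.4770.

0.4770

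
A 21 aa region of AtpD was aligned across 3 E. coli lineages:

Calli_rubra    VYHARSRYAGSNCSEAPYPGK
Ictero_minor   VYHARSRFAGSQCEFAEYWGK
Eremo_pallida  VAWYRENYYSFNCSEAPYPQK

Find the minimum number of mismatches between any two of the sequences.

Pairwise Hamming distances:
  Calli_rubra vs Ictero_minor: 6
  Calli_rubra vs Eremo_pallida: 9
  Ictero_minor vs Eremo_pallida: 15
The smallest is 6, between Calli_rubra and Ictero_minor.

6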